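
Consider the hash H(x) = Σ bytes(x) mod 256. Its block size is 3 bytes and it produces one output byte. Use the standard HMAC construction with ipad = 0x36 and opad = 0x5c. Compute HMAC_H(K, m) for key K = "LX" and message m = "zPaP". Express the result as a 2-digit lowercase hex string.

09

Key "LX" = 4c 58 is 2 bytes ≤ B = 3; zero-pad to 3 bytes: K' = 4c 58 00.
K' ⊕ ipad = 7a 6e 36.  K' ⊕ opad = 10 04 5c.
Inner input = (K'⊕ipad) ∥ m = 7a 6e 36 ∥ 7a 50 61 50.
Inner hash: sum = 122+110+54+122+80+97+80 = 665; mod 256 = 153 → 99.
Outer input = (K'⊕opad) ∥ inner = 10 04 5c ∥ 99.
Outer hash (tag): sum = 16+4+92+153 = 265; mod 256 = 9 → 09.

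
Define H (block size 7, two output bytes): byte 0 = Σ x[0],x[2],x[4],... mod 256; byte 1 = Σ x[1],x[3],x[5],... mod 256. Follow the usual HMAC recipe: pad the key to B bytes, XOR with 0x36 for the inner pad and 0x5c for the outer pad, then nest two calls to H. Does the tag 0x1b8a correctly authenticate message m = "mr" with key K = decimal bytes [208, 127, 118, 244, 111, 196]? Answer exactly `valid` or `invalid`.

invalid

Key decimal bytes [208, 127, 118, 244, 111, 196] = d0 7f 76 f4 6f c4 is 6 bytes ≤ B = 7; zero-pad to 7 bytes: K' = d0 7f 76 f4 6f c4 00.
K' ⊕ ipad = e6 49 40 c2 59 f2 36; K' ⊕ opad = 8c 23 2a a8 33 98 5c.
Inner hash: even-index sum = 551 mod 256 = 39; odd-index sum = 618 mod 256 = 106 → 27 6a.
Outer hash (recomputed tag): even-index sum = 431 mod 256 = 175; odd-index sum = 394 mod 256 = 138 → af 8a.
Recomputed tag = af8a; claimed = 1b8a → mismatch.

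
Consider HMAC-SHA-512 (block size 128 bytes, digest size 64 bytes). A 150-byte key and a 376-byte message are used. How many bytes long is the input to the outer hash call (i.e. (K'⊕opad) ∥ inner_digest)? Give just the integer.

Key is 150 > 128 bytes, so it is hashed to 64 bytes then zero-padded to 128: |K'| = 128.
Outer input = (K'⊕opad) ∥ H(inner) → 128 + 64 = 192 bytes.

192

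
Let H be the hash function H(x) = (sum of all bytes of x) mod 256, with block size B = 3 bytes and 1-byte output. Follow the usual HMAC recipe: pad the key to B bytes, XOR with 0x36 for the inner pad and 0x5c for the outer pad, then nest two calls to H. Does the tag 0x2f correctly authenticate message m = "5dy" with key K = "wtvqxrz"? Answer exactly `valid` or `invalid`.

Key "wtvqxrz" = 77 74 76 71 78 72 7a is 7 bytes > B = 3, so hash it first: H(key) = 36, then zero-pad to 3 bytes: K' = 36 00 00.
K' ⊕ ipad = 00 36 36; K' ⊕ opad = 6a 5c 5c.
Inner hash: sum = 0+54+54+53+100+121 = 382; mod 256 = 126 → 7e.
Outer hash (recomputed tag): sum = 106+92+92+126 = 416; mod 256 = 160 → a0.
Recomputed tag = a0; claimed = 2f → mismatch.

invalid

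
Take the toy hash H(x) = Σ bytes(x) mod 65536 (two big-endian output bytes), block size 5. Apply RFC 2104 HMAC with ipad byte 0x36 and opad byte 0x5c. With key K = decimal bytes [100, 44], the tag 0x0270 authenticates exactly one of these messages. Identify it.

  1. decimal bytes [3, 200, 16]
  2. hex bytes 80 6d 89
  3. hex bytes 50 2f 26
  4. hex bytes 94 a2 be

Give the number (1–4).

Key decimal bytes [100, 44] = 64 2c is 2 bytes ≤ B = 5; zero-pad to 5 bytes: K' = 64 2c 00 00 00.
K' ⊕ ipad = 52 1a 36 36 36; K' ⊕ opad = 38 70 5c 5c 5c.
m1: inner = H(52 1a 36 36 36 03 c8 10) = 01 e9; tag = H(38 70 5c 5c 5c 01 e9) = 02a6
m2: inner = H(52 1a 36 36 36 80 6d 89) = 02 84; tag = H(38 70 5c 5c 5c 02 84) = 0242
m3: inner = H(52 1a 36 36 36 50 2f 26) = 01 b3; tag = H(38 70 5c 5c 5c 01 b3) = 0270 ← matches
m4: inner = H(52 1a 36 36 36 94 a2 be) = 03 02; tag = H(38 70 5c 5c 5c 03 02) = 01c1

3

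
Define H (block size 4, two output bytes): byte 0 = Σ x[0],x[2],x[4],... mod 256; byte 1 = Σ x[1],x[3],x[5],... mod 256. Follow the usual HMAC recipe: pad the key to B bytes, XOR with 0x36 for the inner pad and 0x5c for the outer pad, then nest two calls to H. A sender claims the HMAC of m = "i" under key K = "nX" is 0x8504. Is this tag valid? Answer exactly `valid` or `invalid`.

Key "nX" = 6e 58 is 2 bytes ≤ B = 4; zero-pad to 4 bytes: K' = 6e 58 00 00.
K' ⊕ ipad = 58 6e 36 36; K' ⊕ opad = 32 04 5c 5c.
Inner hash: even-index sum = 247 mod 256 = 247; odd-index sum = 164 mod 256 = 164 → f7 a4.
Outer hash (recomputed tag): even-index sum = 389 mod 256 = 133; odd-index sum = 260 mod 256 = 4 → 85 04.
Recomputed tag = 8504; claimed = 8504 → match.

valid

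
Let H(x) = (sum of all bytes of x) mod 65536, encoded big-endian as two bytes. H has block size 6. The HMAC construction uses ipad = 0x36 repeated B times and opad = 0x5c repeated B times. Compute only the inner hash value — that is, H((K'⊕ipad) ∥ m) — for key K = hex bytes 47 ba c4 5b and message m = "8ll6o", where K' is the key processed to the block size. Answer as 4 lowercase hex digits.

Key hex bytes 47 ba c4 5b is 4 bytes ≤ B = 6; zero-pad to 6 bytes: K' = 47 ba c4 5b 00 00.
K' ⊕ ipad = 71 8c f2 6d 36 36.
Inner input = 71 8c f2 6d 36 36 ∥ 38 6c 6c 36 6f.
Inner hash: sum = 113+140+242+109+54+54+56+108+108+54+111 = 1149 → 04 7d.

047d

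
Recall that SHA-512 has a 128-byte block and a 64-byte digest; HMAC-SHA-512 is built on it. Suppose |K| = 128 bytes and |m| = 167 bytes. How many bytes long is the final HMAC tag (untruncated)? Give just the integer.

64

The tag is one SHA-512 digest: 64 bytes.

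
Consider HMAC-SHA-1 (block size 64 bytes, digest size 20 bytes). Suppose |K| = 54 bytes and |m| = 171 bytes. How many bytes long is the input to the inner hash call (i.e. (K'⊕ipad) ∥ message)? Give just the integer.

Key is 54 ≤ 64 bytes, zero-padded: |K'| = 64.
Inner input = (K'⊕ipad) ∥ m → 64 + 171 = 235 bytes.

235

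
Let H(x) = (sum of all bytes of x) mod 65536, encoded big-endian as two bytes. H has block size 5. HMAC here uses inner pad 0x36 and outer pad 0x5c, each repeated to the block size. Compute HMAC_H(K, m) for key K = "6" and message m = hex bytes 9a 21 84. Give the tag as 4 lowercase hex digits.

Key "6" = 36 is 1 byte ≤ B = 5; zero-pad to 5 bytes: K' = 36 00 00 00 00.
K' ⊕ ipad = 00 36 36 36 36.  K' ⊕ opad = 6a 5c 5c 5c 5c.
Inner input = (K'⊕ipad) ∥ m = 00 36 36 36 36 ∥ 9a 21 84.
Inner hash: sum = 0+54+54+54+54+154+33+132 = 535 → 02 17.
Outer input = (K'⊕opad) ∥ inner = 6a 5c 5c 5c 5c ∥ 02 17.
Outer hash (tag): sum = 106+92+92+92+92+2+23 = 499 → 01 f3.

01f3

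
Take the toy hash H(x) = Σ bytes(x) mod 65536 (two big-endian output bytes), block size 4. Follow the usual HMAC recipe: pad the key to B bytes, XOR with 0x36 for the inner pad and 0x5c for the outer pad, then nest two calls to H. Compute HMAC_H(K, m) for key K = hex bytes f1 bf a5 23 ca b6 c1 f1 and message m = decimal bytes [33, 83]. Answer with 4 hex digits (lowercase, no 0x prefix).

Key hex bytes f1 bf a5 23 ca b6 c1 f1 is 8 bytes > B = 4, so hash it first: H(key) = 05 aa, then zero-pad to 4 bytes: K' = 05 aa 00 00.
K' ⊕ ipad = 33 9c 36 36.  K' ⊕ opad = 59 f6 5c 5c.
Inner input = (K'⊕ipad) ∥ m = 33 9c 36 36 ∥ 21 53.
Inner hash: sum = 51+156+54+54+33+83 = 431 → 01 af.
Outer input = (K'⊕opad) ∥ inner = 59 f6 5c 5c ∥ 01 af.
Outer hash (tag): sum = 89+246+92+92+1+175 = 695 → 02 b7.

02b7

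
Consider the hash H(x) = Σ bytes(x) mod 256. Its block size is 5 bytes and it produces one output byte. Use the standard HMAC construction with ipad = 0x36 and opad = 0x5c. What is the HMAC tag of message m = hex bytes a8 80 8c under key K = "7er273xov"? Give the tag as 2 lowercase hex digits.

Key "7er273xov" = 37 65 72 32 37 33 78 6f 76 is 9 bytes > B = 5, so hash it first: H(key) = 07, then zero-pad to 5 bytes: K' = 07 00 00 00 00.
K' ⊕ ipad = 31 36 36 36 36.  K' ⊕ opad = 5b 5c 5c 5c 5c.
Inner input = (K'⊕ipad) ∥ m = 31 36 36 36 36 ∥ a8 80 8c.
Inner hash: sum = 49+54+54+54+54+168+128+140 = 701; mod 256 = 189 → bd.
Outer input = (K'⊕opad) ∥ inner = 5b 5c 5c 5c 5c ∥ bd.
Outer hash (tag): sum = 91+92+92+92+92+189 = 648; mod 256 = 136 → 88.

88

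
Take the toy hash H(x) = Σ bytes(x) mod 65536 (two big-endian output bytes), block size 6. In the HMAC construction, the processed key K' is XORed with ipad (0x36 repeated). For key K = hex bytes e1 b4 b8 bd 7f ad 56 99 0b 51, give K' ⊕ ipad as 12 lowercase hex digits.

33b736363636

Key hex bytes e1 b4 b8 bd 7f ad 56 99 0b 51 is 10 bytes > B = 6, so hash it first: H(key) = 05 81, then zero-pad to 6 bytes: K' = 05 81 00 00 00 00.
XOR each byte with 0x36: 05⊕36=33, 81⊕36=b7, 00⊕36=36, 00⊕36=36, 00⊕36=36, 00⊕36=36.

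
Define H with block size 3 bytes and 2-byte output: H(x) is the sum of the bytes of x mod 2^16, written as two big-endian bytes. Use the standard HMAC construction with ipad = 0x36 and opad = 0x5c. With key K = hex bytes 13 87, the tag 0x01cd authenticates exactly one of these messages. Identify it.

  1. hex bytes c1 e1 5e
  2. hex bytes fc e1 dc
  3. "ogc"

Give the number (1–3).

Key hex bytes 13 87 is 2 bytes ≤ B = 3; zero-pad to 3 bytes: K' = 13 87 00.
K' ⊕ ipad = 25 b1 36; K' ⊕ opad = 4f db 5c.
m1: inner = H(25 b1 36 c1 e1 5e) = 03 0c; tag = H(4f db 5c 03 0c) = 0195
m2: inner = H(25 b1 36 fc e1 dc) = 03 c5; tag = H(4f db 5c 03 c5) = 024e
m3: inner = H(25 b1 36 6f 67 63) = 02 45; tag = H(4f db 5c 02 45) = 01cd ← matches

3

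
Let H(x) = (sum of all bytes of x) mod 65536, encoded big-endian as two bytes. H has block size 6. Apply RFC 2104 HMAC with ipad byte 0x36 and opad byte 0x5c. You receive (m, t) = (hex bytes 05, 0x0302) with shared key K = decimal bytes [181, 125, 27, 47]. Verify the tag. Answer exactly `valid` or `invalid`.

valid

Key decimal bytes [181, 125, 27, 47] = b5 7d 1b 2f is 4 bytes ≤ B = 6; zero-pad to 6 bytes: K' = b5 7d 1b 2f 00 00.
K' ⊕ ipad = 83 4b 2d 19 36 36; K' ⊕ opad = e9 21 47 73 5c 5c.
Inner hash: sum = 131+75+45+25+54+54+5 = 389 → 01 85.
Outer hash (recomputed tag): sum = 233+33+71+115+92+92+1+133 = 770 → 03 02.
Recomputed tag = 0302; claimed = 0302 → match.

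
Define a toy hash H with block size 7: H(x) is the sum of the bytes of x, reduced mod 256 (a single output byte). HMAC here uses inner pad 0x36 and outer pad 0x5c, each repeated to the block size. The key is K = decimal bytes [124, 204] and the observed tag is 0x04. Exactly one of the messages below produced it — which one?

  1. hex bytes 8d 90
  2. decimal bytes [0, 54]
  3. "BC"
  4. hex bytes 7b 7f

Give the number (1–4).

2

Key decimal bytes [124, 204] = 7c cc is 2 bytes ≤ B = 7; zero-pad to 7 bytes: K' = 7c cc 00 00 00 00 00.
K' ⊕ ipad = 4a fa 36 36 36 36 36; K' ⊕ opad = 20 90 5c 5c 5c 5c 5c.
m1: inner = H(4a fa 36 36 36 36 36 8d 90) = 6f; tag = H(20 90 5c 5c 5c 5c 5c 6f) = eb
m2: inner = H(4a fa 36 36 36 36 36 00 36) = 88; tag = H(20 90 5c 5c 5c 5c 5c 88) = 04 ← matches
m3: inner = H(4a fa 36 36 36 36 36 42 43) = d7; tag = H(20 90 5c 5c 5c 5c 5c d7) = 53
m4: inner = H(4a fa 36 36 36 36 36 7b 7f) = 4c; tag = H(20 90 5c 5c 5c 5c 5c 4c) = c8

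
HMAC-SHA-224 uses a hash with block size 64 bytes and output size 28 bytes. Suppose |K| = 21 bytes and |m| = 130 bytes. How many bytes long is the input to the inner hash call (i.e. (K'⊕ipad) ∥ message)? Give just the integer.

Key is 21 ≤ 64 bytes, zero-padded: |K'| = 64.
Inner input = (K'⊕ipad) ∥ m → 64 + 130 = 194 bytes.

194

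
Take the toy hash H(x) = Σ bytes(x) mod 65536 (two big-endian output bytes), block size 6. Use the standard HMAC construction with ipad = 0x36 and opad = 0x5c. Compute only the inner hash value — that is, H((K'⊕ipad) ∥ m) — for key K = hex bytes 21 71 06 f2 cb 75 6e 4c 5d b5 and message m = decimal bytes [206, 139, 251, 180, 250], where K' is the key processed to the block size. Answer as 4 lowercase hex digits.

Key hex bytes 21 71 06 f2 cb 75 6e 4c 5d b5 is 10 bytes > B = 6, so hash it first: H(key) = 04 96, then zero-pad to 6 bytes: K' = 04 96 00 00 00 00.
K' ⊕ ipad = 32 a0 36 36 36 36.
Inner input = 32 a0 36 36 36 36 ∥ ce 8b fb b4 fa.
Inner hash: sum = 50+160+54+54+54+54+206+139+251+180+250 = 1452 → 05 ac.

05ac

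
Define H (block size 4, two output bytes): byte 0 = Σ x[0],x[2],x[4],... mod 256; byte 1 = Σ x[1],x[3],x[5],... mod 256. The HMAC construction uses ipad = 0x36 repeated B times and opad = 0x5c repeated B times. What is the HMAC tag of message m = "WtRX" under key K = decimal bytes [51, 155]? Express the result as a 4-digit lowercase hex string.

afd2

Key decimal bytes [51, 155] = 33 9b is 2 bytes ≤ B = 4; zero-pad to 4 bytes: K' = 33 9b 00 00.
K' ⊕ ipad = 05 ad 36 36.  K' ⊕ opad = 6f c7 5c 5c.
Inner input = (K'⊕ipad) ∥ m = 05 ad 36 36 ∥ 57 74 52 58.
Inner hash: even-index sum = 228 mod 256 = 228; odd-index sum = 431 mod 256 = 175 → e4 af.
Outer input = (K'⊕opad) ∥ inner = 6f c7 5c 5c ∥ e4 af.
Outer hash (tag): even-index sum = 431 mod 256 = 175; odd-index sum = 466 mod 256 = 210 → af d2.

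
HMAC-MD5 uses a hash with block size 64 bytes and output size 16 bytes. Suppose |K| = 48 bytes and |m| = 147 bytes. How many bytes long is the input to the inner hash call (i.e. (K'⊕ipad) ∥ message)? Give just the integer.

Key is 48 ≤ 64 bytes, zero-padded: |K'| = 64.
Inner input = (K'⊕ipad) ∥ m → 64 + 147 = 211 bytes.

211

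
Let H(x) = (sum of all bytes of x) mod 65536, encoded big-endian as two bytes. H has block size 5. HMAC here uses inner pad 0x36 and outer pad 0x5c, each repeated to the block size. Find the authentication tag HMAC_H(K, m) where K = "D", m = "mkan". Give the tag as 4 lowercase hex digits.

Key "D" = 44 is 1 byte ≤ B = 5; zero-pad to 5 bytes: K' = 44 00 00 00 00.
K' ⊕ ipad = 72 36 36 36 36.  K' ⊕ opad = 18 5c 5c 5c 5c.
Inner input = (K'⊕ipad) ∥ m = 72 36 36 36 36 ∥ 6d 6b 61 6e.
Inner hash: sum = 114+54+54+54+54+109+107+97+110 = 753 → 02 f1.
Outer input = (K'⊕opad) ∥ inner = 18 5c 5c 5c 5c ∥ 02 f1.
Outer hash (tag): sum = 24+92+92+92+92+2+241 = 635 → 02 7b.

027b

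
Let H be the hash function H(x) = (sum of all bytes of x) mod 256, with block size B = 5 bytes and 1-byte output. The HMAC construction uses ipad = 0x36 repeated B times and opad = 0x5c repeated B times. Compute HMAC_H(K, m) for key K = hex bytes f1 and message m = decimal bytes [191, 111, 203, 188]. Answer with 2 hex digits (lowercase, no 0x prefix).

71

Key hex bytes f1 is 1 byte ≤ B = 5; zero-pad to 5 bytes: K' = f1 00 00 00 00.
K' ⊕ ipad = c7 36 36 36 36.  K' ⊕ opad = ad 5c 5c 5c 5c.
Inner input = (K'⊕ipad) ∥ m = c7 36 36 36 36 ∥ bf 6f cb bc.
Inner hash: sum = 199+54+54+54+54+191+111+203+188 = 1108; mod 256 = 84 → 54.
Outer input = (K'⊕opad) ∥ inner = ad 5c 5c 5c 5c ∥ 54.
Outer hash (tag): sum = 173+92+92+92+92+84 = 625; mod 256 = 113 → 71.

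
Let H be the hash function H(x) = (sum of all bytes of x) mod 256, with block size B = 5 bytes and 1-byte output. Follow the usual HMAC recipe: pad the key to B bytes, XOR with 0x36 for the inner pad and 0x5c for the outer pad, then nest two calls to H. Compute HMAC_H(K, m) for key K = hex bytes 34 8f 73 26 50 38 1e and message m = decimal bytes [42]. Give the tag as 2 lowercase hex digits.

Key hex bytes 34 8f 73 26 50 38 1e is 7 bytes > B = 5, so hash it first: H(key) = 02, then zero-pad to 5 bytes: K' = 02 00 00 00 00.
K' ⊕ ipad = 34 36 36 36 36.  K' ⊕ opad = 5e 5c 5c 5c 5c.
Inner input = (K'⊕ipad) ∥ m = 34 36 36 36 36 ∥ 2a.
Inner hash: sum = 52+54+54+54+54+42 = 310; mod 256 = 54 → 36.
Outer input = (K'⊕opad) ∥ inner = 5e 5c 5c 5c 5c ∥ 36.
Outer hash (tag): sum = 94+92+92+92+92+54 = 516; mod 256 = 4 → 04.

04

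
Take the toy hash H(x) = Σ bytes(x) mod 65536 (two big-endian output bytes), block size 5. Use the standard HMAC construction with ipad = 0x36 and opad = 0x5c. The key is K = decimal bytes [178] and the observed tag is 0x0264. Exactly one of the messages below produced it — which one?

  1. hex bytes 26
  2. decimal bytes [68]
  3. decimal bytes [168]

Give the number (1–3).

3

Key decimal bytes [178] = b2 is 1 byte ≤ B = 5; zero-pad to 5 bytes: K' = b2 00 00 00 00.
K' ⊕ ipad = 84 36 36 36 36; K' ⊕ opad = ee 5c 5c 5c 5c.
m1: inner = H(84 36 36 36 36 26) = 01 82; tag = H(ee 5c 5c 5c 5c 01 82) = 02e1
m2: inner = H(84 36 36 36 36 44) = 01 a0; tag = H(ee 5c 5c 5c 5c 01 a0) = 02ff
m3: inner = H(84 36 36 36 36 a8) = 02 04; tag = H(ee 5c 5c 5c 5c 02 04) = 0264 ← matches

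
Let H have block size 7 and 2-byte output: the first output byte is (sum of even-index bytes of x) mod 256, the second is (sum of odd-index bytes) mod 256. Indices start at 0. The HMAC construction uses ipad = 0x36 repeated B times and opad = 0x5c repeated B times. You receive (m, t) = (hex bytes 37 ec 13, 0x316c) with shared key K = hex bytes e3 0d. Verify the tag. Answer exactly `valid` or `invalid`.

invalid

Key hex bytes e3 0d is 2 bytes ≤ B = 7; zero-pad to 7 bytes: K' = e3 0d 00 00 00 00 00.
K' ⊕ ipad = d5 3b 36 36 36 36 36; K' ⊕ opad = bf 51 5c 5c 5c 5c 5c.
Inner hash: even-index sum = 611 mod 256 = 99; odd-index sum = 241 mod 256 = 241 → 63 f1.
Outer hash (recomputed tag): even-index sum = 708 mod 256 = 196; odd-index sum = 364 mod 256 = 108 → c4 6c.
Recomputed tag = c46c; claimed = 316c → mismatch.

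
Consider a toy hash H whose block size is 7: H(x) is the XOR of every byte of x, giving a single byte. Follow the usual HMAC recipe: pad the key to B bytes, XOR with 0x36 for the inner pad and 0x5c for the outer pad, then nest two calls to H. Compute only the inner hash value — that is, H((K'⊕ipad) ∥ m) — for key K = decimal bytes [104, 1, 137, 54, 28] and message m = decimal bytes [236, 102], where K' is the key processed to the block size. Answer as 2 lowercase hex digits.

76

Key decimal bytes [104, 1, 137, 54, 28] = 68 01 89 36 1c is 5 bytes ≤ B = 7; zero-pad to 7 bytes: K' = 68 01 89 36 1c 00 00.
K' ⊕ ipad = 5e 37 bf 00 2a 36 36.
Inner input = 5e 37 bf 00 2a 36 36 ∥ ec 66.
Inner hash: XOR 5e⊕37⊕bf⊕00⊕2a⊕36⊕36⊕ec⊕66 = 76.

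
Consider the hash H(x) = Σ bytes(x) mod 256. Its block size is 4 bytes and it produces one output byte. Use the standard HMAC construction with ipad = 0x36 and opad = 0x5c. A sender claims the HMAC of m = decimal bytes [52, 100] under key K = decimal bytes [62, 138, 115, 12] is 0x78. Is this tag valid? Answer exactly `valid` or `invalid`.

Key decimal bytes [62, 138, 115, 12] = 3e 8a 73 0c is exactly B = 4 bytes: K' = 3e 8a 73 0c.
K' ⊕ ipad = 08 bc 45 3a; K' ⊕ opad = 62 d6 2f 50.
Inner hash: sum = 8+188+69+58+52+100 = 475; mod 256 = 219 → db.
Outer hash (recomputed tag): sum = 98+214+47+80+219 = 658; mod 256 = 146 → 92.
Recomputed tag = 92; claimed = 78 → mismatch.

invalid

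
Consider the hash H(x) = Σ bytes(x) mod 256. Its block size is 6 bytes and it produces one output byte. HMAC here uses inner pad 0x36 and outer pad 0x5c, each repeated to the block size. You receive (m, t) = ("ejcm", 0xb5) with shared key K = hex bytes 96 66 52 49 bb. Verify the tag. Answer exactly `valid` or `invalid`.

Key hex bytes 96 66 52 49 bb is 5 bytes ≤ B = 6; zero-pad to 6 bytes: K' = 96 66 52 49 bb 00.
K' ⊕ ipad = a0 50 64 7f 8d 36; K' ⊕ opad = ca 3a 0e 15 e7 5c.
Inner hash: sum = 160+80+100+127+141+54+101+106+99+109 = 1077; mod 256 = 53 → 35.
Outer hash (recomputed tag): sum = 202+58+14+21+231+92+53 = 671; mod 256 = 159 → 9f.
Recomputed tag = 9f; claimed = b5 → mismatch.

invalid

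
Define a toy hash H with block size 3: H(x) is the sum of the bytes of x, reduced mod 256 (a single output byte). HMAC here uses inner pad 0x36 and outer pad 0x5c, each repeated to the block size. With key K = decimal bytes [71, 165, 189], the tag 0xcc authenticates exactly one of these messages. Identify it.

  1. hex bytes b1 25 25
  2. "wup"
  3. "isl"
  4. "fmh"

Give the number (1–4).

Key decimal bytes [71, 165, 189] = 47 a5 bd is exactly B = 3 bytes: K' = 47 a5 bd.
K' ⊕ ipad = 71 93 8b; K' ⊕ opad = 1b f9 e1.
m1: inner = H(71 93 8b b1 25 25) = 8a; tag = H(1b f9 e1 8a) = 7f
m2: inner = H(71 93 8b 77 75 70) = eb; tag = H(1b f9 e1 eb) = e0
m3: inner = H(71 93 8b 69 73 6c) = d7; tag = H(1b f9 e1 d7) = cc ← matches
m4: inner = H(71 93 8b 66 6d 68) = ca; tag = H(1b f9 e1 ca) = bf

3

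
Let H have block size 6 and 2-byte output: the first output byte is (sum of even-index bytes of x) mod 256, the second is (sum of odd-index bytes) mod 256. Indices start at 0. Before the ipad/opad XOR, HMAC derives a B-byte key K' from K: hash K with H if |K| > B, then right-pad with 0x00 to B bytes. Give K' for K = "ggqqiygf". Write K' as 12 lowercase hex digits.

a8b700000000

|K| = 8 > B = 6, so first hash the key.
H(K): even-index sum = 424 mod 256 = 168; odd-index sum = 439 mod 256 = 183 → a8 b7.
Zero-pad H(K) = a8 b7 to 6 bytes: K' = a8 b7 00 00 00 00.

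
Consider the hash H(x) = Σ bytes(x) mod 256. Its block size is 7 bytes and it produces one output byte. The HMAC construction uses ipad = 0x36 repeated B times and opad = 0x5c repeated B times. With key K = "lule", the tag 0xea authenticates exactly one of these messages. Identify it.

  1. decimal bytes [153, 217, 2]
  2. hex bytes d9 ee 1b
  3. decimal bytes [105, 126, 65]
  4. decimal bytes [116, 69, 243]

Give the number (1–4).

Key "lule" = 6c 75 6c 65 is 4 bytes ≤ B = 7; zero-pad to 7 bytes: K' = 6c 75 6c 65 00 00 00.
K' ⊕ ipad = 5a 43 5a 53 36 36 36; K' ⊕ opad = 30 29 30 39 5c 5c 5c.
m1: inner = H(5a 43 5a 53 36 36 36 99 d9 02) = 60; tag = H(30 29 30 39 5c 5c 5c 60) = 36
m2: inner = H(5a 43 5a 53 36 36 36 d9 ee 1b) = ce; tag = H(30 29 30 39 5c 5c 5c ce) = a4
m3: inner = H(5a 43 5a 53 36 36 36 69 7e 41) = 14; tag = H(30 29 30 39 5c 5c 5c 14) = ea ← matches
m4: inner = H(5a 43 5a 53 36 36 36 74 45 f3) = 98; tag = H(30 29 30 39 5c 5c 5c 98) = 6e

3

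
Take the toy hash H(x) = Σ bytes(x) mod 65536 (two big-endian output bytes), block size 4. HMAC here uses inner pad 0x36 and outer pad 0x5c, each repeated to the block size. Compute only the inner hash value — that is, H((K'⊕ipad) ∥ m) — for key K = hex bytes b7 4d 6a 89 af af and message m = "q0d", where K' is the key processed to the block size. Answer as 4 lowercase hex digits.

0209

Key hex bytes b7 4d 6a 89 af af is 6 bytes > B = 4, so hash it first: H(key) = 03 55, then zero-pad to 4 bytes: K' = 03 55 00 00.
K' ⊕ ipad = 35 63 36 36.
Inner input = 35 63 36 36 ∥ 71 30 64.
Inner hash: sum = 53+99+54+54+113+48+100 = 521 → 02 09.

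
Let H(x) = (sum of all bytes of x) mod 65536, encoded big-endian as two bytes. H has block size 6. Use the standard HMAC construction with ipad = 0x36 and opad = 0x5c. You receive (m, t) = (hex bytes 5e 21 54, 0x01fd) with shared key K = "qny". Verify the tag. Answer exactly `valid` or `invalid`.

valid

Key "qny" = 71 6e 79 is 3 bytes ≤ B = 6; zero-pad to 6 bytes: K' = 71 6e 79 00 00 00.
K' ⊕ ipad = 47 58 4f 36 36 36; K' ⊕ opad = 2d 32 25 5c 5c 5c.
Inner hash: sum = 71+88+79+54+54+54+94+33+84 = 611 → 02 63.
Outer hash (recomputed tag): sum = 45+50+37+92+92+92+2+99 = 509 → 01 fd.
Recomputed tag = 01fd; claimed = 01fd → match.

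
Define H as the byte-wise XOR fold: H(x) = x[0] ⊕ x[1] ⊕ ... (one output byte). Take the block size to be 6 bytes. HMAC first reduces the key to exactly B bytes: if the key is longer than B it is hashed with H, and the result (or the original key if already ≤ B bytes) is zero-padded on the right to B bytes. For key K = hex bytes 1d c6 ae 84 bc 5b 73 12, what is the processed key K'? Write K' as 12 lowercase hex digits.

|K| = 8 > B = 6, so first hash the key.
H(K): XOR 1d⊕c6⊕ae⊕84⊕bc⊕5b⊕73⊕12 = 77.
Zero-pad H(K) = 77 to 6 bytes: K' = 77 00 00 00 00 00.

770000000000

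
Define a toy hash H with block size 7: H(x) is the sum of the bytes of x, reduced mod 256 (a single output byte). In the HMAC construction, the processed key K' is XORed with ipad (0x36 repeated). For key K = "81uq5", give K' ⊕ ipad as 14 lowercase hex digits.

Key "81uq5" = 38 31 75 71 35 is 5 bytes ≤ B = 7; zero-pad to 7 bytes: K' = 38 31 75 71 35 00 00.
XOR each byte with 0x36: 38⊕36=0e, 31⊕36=07, 75⊕36=43, 71⊕36=47, 35⊕36=03, 00⊕36=36, 00⊕36=36.

0e074347033636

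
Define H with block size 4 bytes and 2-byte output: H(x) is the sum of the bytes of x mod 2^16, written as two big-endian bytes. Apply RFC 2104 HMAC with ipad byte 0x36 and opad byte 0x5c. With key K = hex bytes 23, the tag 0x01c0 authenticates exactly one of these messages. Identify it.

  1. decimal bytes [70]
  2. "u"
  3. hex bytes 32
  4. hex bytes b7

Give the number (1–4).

2

Key hex bytes 23 is 1 byte ≤ B = 4; zero-pad to 4 bytes: K' = 23 00 00 00.
K' ⊕ ipad = 15 36 36 36; K' ⊕ opad = 7f 5c 5c 5c.
m1: inner = H(15 36 36 36 46) = 00 fd; tag = H(7f 5c 5c 5c 00 fd) = 0290
m2: inner = H(15 36 36 36 75) = 01 2c; tag = H(7f 5c 5c 5c 01 2c) = 01c0 ← matches
m3: inner = H(15 36 36 36 32) = 00 e9; tag = H(7f 5c 5c 5c 00 e9) = 027c
m4: inner = H(15 36 36 36 b7) = 01 6e; tag = H(7f 5c 5c 5c 01 6e) = 0202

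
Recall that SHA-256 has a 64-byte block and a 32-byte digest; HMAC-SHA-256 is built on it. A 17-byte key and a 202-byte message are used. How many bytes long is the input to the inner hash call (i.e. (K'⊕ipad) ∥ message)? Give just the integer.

Key is 17 ≤ 64 bytes, zero-padded: |K'| = 64.
Inner input = (K'⊕ipad) ∥ m → 64 + 202 = 266 bytes.

266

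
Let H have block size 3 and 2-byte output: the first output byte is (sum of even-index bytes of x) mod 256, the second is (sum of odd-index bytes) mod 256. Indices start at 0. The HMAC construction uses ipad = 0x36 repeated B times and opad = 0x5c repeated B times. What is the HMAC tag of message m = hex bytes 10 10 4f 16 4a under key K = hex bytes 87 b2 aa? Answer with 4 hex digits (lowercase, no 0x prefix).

fe61

Key hex bytes 87 b2 aa is exactly B = 3 bytes: K' = 87 b2 aa.
K' ⊕ ipad = b1 84 9c.  K' ⊕ opad = db ee f6.
Inner input = (K'⊕ipad) ∥ m = b1 84 9c ∥ 10 10 4f 16 4a.
Inner hash: even-index sum = 371 mod 256 = 115; odd-index sum = 301 mod 256 = 45 → 73 2d.
Outer input = (K'⊕opad) ∥ inner = db ee f6 ∥ 73 2d.
Outer hash (tag): even-index sum = 510 mod 256 = 254; odd-index sum = 353 mod 256 = 97 → fe 61.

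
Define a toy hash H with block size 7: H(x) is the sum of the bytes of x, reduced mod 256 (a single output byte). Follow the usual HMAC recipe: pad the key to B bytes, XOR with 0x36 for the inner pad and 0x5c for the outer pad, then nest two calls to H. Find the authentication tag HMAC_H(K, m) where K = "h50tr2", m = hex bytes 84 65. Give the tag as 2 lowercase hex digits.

39

Key "h50tr2" = 68 35 30 74 72 32 is 6 bytes ≤ B = 7; zero-pad to 7 bytes: K' = 68 35 30 74 72 32 00.
K' ⊕ ipad = 5e 03 06 42 44 04 36.  K' ⊕ opad = 34 69 6c 28 2e 6e 5c.
Inner input = (K'⊕ipad) ∥ m = 5e 03 06 42 44 04 36 ∥ 84 65.
Inner hash: sum = 94+3+6+66+68+4+54+132+101 = 528; mod 256 = 16 → 10.
Outer input = (K'⊕opad) ∥ inner = 34 69 6c 28 2e 6e 5c ∥ 10.
Outer hash (tag): sum = 52+105+108+40+46+110+92+16 = 569; mod 256 = 57 → 39.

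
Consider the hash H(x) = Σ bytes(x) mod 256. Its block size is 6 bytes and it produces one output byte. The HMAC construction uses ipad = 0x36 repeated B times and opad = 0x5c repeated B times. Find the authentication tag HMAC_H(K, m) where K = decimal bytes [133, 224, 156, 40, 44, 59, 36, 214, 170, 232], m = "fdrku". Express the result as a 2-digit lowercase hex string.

Key decimal bytes [133, 224, 156, 40, 44, 59, 36, 214, 170, 232] = 85 e0 9c 28 2c 3b 24 d6 aa e8 is 10 bytes > B = 6, so hash it first: H(key) = 1c, then zero-pad to 6 bytes: K' = 1c 00 00 00 00 00.
K' ⊕ ipad = 2a 36 36 36 36 36.  K' ⊕ opad = 40 5c 5c 5c 5c 5c.
Inner input = (K'⊕ipad) ∥ m = 2a 36 36 36 36 36 ∥ 66 64 72 6b 75.
Inner hash: sum = 42+54+54+54+54+54+102+100+114+107+117 = 852; mod 256 = 84 → 54.
Outer input = (K'⊕opad) ∥ inner = 40 5c 5c 5c 5c 5c ∥ 54.
Outer hash (tag): sum = 64+92+92+92+92+92+84 = 608; mod 256 = 96 → 60.

60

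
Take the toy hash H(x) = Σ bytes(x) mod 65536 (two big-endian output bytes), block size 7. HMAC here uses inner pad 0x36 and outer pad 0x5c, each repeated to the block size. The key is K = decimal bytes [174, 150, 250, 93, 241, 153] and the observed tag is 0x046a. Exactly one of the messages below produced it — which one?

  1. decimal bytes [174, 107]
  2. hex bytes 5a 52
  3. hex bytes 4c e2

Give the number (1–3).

Key decimal bytes [174, 150, 250, 93, 241, 153] = ae 96 fa 5d f1 99 is 6 bytes ≤ B = 7; zero-pad to 7 bytes: K' = ae 96 fa 5d f1 99 00.
K' ⊕ ipad = 98 a0 cc 6b c7 af 36; K' ⊕ opad = f2 ca a6 01 ad c5 5c.
m1: inner = H(98 a0 cc 6b c7 af 36 ae 6b) = 05 34; tag = H(f2 ca a6 01 ad c5 5c 05 34) = 046a ← matches
m2: inner = H(98 a0 cc 6b c7 af 36 5a 52) = 04 c7; tag = H(f2 ca a6 01 ad c5 5c 04 c7) = 04fc
m3: inner = H(98 a0 cc 6b c7 af 36 4c e2) = 05 49; tag = H(f2 ca a6 01 ad c5 5c 05 49) = 047f

1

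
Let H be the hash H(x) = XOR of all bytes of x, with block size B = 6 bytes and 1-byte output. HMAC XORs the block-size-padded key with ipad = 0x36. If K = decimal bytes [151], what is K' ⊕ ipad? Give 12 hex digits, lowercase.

Key decimal bytes [151] = 97 is 1 byte ≤ B = 6; zero-pad to 6 bytes: K' = 97 00 00 00 00 00.
XOR each byte with 0x36: 97⊕36=a1, 00⊕36=36, 00⊕36=36, 00⊕36=36, 00⊕36=36, 00⊕36=36.

a13636363636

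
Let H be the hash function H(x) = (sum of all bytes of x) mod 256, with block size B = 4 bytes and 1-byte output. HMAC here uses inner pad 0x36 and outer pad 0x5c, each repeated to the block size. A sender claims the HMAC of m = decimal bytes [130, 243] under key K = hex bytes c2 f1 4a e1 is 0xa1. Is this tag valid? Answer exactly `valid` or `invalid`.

Key hex bytes c2 f1 4a e1 is exactly B = 4 bytes: K' = c2 f1 4a e1.
K' ⊕ ipad = f4 c7 7c d7; K' ⊕ opad = 9e ad 16 bd.
Inner hash: sum = 244+199+124+215+130+243 = 1155; mod 256 = 131 → 83.
Outer hash (recomputed tag): sum = 158+173+22+189+131 = 673; mod 256 = 161 → a1.
Recomputed tag = a1; claimed = a1 → match.

valid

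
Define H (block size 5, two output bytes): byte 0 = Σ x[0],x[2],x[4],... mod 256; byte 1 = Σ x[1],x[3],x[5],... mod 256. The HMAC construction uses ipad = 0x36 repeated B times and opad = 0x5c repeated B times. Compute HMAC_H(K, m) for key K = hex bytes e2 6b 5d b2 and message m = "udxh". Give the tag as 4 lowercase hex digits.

Key hex bytes e2 6b 5d b2 is 4 bytes ≤ B = 5; zero-pad to 5 bytes: K' = e2 6b 5d b2 00.
K' ⊕ ipad = d4 5d 6b 84 36.  K' ⊕ opad = be 37 01 ee 5c.
Inner input = (K'⊕ipad) ∥ m = d4 5d 6b 84 36 ∥ 75 64 78 68.
Inner hash: even-index sum = 577 mod 256 = 65; odd-index sum = 462 mod 256 = 206 → 41 ce.
Outer input = (K'⊕opad) ∥ inner = be 37 01 ee 5c ∥ 41 ce.
Outer hash (tag): even-index sum = 489 mod 256 = 233; odd-index sum = 358 mod 256 = 102 → e9 66.

e966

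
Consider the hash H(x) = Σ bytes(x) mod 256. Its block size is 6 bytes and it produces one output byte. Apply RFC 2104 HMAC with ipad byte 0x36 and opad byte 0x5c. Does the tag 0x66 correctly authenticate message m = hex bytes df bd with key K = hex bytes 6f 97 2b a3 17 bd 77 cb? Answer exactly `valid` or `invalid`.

Key hex bytes 6f 97 2b a3 17 bd 77 cb is 8 bytes > B = 6, so hash it first: H(key) = ea, then zero-pad to 6 bytes: K' = ea 00 00 00 00 00.
K' ⊕ ipad = dc 36 36 36 36 36; K' ⊕ opad = b6 5c 5c 5c 5c 5c.
Inner hash: sum = 220+54+54+54+54+54+223+189 = 902; mod 256 = 134 → 86.
Outer hash (recomputed tag): sum = 182+92+92+92+92+92+134 = 776; mod 256 = 8 → 08.
Recomputed tag = 08; claimed = 66 → mismatch.

invalid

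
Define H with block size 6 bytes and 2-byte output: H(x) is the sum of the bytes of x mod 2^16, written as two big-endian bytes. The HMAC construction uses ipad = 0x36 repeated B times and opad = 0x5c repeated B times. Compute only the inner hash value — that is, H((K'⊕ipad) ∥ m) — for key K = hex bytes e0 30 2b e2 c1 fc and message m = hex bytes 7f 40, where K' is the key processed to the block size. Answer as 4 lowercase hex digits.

044d

Key hex bytes e0 30 2b e2 c1 fc is exactly B = 6 bytes: K' = e0 30 2b e2 c1 fc.
K' ⊕ ipad = d6 06 1d d4 f7 ca.
Inner input = d6 06 1d d4 f7 ca ∥ 7f 40.
Inner hash: sum = 214+6+29+212+247+202+127+64 = 1101 → 04 4d.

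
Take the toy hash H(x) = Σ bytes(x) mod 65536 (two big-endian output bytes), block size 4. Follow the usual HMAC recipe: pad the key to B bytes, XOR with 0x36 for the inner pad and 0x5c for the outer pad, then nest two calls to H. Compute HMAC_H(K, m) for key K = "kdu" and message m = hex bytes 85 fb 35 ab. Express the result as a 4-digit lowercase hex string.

017f

Key "kdu" = 6b 64 75 is 3 bytes ≤ B = 4; zero-pad to 4 bytes: K' = 6b 64 75 00.
K' ⊕ ipad = 5d 52 43 36.  K' ⊕ opad = 37 38 29 5c.
Inner input = (K'⊕ipad) ∥ m = 5d 52 43 36 ∥ 85 fb 35 ab.
Inner hash: sum = 93+82+67+54+133+251+53+171 = 904 → 03 88.
Outer input = (K'⊕opad) ∥ inner = 37 38 29 5c ∥ 03 88.
Outer hash (tag): sum = 55+56+41+92+3+136 = 383 → 01 7f.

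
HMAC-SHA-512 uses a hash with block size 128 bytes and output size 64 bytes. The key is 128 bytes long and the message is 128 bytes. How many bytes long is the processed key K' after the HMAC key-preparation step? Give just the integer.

Key is 128 ≤ 128 bytes, zero-padded: |K'| = 128.

128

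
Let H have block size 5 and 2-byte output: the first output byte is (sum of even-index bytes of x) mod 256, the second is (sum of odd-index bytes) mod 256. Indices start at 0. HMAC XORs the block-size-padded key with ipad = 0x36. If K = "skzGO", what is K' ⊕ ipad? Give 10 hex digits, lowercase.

Key "skzGO" = 73 6b 7a 47 4f is exactly B = 5 bytes: K' = 73 6b 7a 47 4f.
XOR each byte with 0x36: 73⊕36=45, 6b⊕36=5d, 7a⊕36=4c, 47⊕36=71, 4f⊕36=79.

455d4c7179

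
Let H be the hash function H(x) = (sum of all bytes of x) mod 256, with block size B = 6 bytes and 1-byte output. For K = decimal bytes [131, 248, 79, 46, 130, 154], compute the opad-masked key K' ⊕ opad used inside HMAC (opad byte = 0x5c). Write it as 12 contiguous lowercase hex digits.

Key decimal bytes [131, 248, 79, 46, 130, 154] = 83 f8 4f 2e 82 9a is exactly B = 6 bytes: K' = 83 f8 4f 2e 82 9a.
XOR each byte with 0x5c: 83⊕5c=df, f8⊕5c=a4, 4f⊕5c=13, 2e⊕5c=72, 82⊕5c=de, 9a⊕5c=c6.

dfa41372dec6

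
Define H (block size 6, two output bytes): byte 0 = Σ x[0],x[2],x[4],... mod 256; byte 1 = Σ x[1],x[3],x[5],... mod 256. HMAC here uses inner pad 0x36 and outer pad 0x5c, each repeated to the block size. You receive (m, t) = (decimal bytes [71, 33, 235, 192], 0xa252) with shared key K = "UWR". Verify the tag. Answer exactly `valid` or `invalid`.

invalid

Key "UWR" = 55 57 52 is 3 bytes ≤ B = 6; zero-pad to 6 bytes: K' = 55 57 52 00 00 00.
K' ⊕ ipad = 63 61 64 36 36 36; K' ⊕ opad = 09 0b 0e 5c 5c 5c.
Inner hash: even-index sum = 559 mod 256 = 47; odd-index sum = 430 mod 256 = 174 → 2f ae.
Outer hash (recomputed tag): even-index sum = 162 mod 256 = 162; odd-index sum = 369 mod 256 = 113 → a2 71.
Recomputed tag = a271; claimed = a252 → mismatch.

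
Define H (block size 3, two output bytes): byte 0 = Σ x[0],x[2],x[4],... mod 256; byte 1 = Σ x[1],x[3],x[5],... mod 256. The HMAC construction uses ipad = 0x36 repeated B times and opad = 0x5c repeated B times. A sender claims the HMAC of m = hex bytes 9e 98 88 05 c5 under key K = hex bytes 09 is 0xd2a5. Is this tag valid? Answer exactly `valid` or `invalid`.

invalid

Key hex bytes 09 is 1 byte ≤ B = 3; zero-pad to 3 bytes: K' = 09 00 00.
K' ⊕ ipad = 3f 36 36; K' ⊕ opad = 55 5c 5c.
Inner hash: even-index sum = 274 mod 256 = 18; odd-index sum = 545 mod 256 = 33 → 12 21.
Outer hash (recomputed tag): even-index sum = 210 mod 256 = 210; odd-index sum = 110 mod 256 = 110 → d2 6e.
Recomputed tag = d26e; claimed = d2a5 → mismatch.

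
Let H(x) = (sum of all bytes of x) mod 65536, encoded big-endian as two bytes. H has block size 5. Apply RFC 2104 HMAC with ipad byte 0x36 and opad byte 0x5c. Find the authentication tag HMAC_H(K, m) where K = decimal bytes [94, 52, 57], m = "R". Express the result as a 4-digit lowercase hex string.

Key decimal bytes [94, 52, 57] = 5e 34 39 is 3 bytes ≤ B = 5; zero-pad to 5 bytes: K' = 5e 34 39 00 00.
K' ⊕ ipad = 68 02 0f 36 36.  K' ⊕ opad = 02 68 65 5c 5c.
Inner input = (K'⊕ipad) ∥ m = 68 02 0f 36 36 ∥ 52.
Inner hash: sum = 104+2+15+54+54+82 = 311 → 01 37.
Outer input = (K'⊕opad) ∥ inner = 02 68 65 5c 5c ∥ 01 37.
Outer hash (tag): sum = 2+104+101+92+92+1+55 = 447 → 01 bf.

01bf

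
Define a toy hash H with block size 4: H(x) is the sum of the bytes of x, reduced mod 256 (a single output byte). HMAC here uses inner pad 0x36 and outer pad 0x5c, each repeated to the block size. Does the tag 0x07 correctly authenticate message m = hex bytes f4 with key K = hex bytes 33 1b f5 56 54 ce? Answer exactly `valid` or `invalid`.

Key hex bytes 33 1b f5 56 54 ce is 6 bytes > B = 4, so hash it first: H(key) = bb, then zero-pad to 4 bytes: K' = bb 00 00 00.
K' ⊕ ipad = 8d 36 36 36; K' ⊕ opad = e7 5c 5c 5c.
Inner hash: sum = 141+54+54+54+244 = 547; mod 256 = 35 → 23.
Outer hash (recomputed tag): sum = 231+92+92+92+35 = 542; mod 256 = 30 → 1e.
Recomputed tag = 1e; claimed = 07 → mismatch.

invalid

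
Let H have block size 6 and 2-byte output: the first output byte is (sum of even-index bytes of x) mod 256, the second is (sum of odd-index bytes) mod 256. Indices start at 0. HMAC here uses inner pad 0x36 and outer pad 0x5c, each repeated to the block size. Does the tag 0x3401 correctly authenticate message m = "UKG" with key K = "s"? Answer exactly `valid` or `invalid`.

valid

Key "s" = 73 is 1 byte ≤ B = 6; zero-pad to 6 bytes: K' = 73 00 00 00 00 00.
K' ⊕ ipad = 45 36 36 36 36 36; K' ⊕ opad = 2f 5c 5c 5c 5c 5c.
Inner hash: even-index sum = 333 mod 256 = 77; odd-index sum = 237 mod 256 = 237 → 4d ed.
Outer hash (recomputed tag): even-index sum = 308 mod 256 = 52; odd-index sum = 513 mod 256 = 1 → 34 01.
Recomputed tag = 3401; claimed = 3401 → match.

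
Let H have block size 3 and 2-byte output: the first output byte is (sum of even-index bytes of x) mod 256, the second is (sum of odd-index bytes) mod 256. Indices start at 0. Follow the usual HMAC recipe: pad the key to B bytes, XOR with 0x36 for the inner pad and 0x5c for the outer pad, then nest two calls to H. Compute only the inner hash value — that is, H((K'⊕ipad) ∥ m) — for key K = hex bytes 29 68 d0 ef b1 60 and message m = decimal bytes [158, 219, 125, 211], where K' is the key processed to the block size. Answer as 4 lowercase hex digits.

Key hex bytes 29 68 d0 ef b1 60 is 6 bytes > B = 3, so hash it first: H(key) = aa b7, then zero-pad to 3 bytes: K' = aa b7 00.
K' ⊕ ipad = 9c 81 36.
Inner input = 9c 81 36 ∥ 9e db 7d d3.
Inner hash: even-index sum = 640 mod 256 = 128; odd-index sum = 412 mod 256 = 156 → 80 9c.

809c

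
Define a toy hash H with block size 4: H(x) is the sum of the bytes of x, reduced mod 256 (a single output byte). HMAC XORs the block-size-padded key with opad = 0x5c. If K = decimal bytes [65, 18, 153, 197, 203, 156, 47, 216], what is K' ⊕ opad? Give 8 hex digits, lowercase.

Key decimal bytes [65, 18, 153, 197, 203, 156, 47, 216] = 41 12 99 c5 cb 9c 2f d8 is 8 bytes > B = 4, so hash it first: H(key) = 1f, then zero-pad to 4 bytes: K' = 1f 00 00 00.
XOR each byte with 0x5c: 1f⊕5c=43, 00⊕5c=5c, 00⊕5c=5c, 00⊕5c=5c.

435c5c5c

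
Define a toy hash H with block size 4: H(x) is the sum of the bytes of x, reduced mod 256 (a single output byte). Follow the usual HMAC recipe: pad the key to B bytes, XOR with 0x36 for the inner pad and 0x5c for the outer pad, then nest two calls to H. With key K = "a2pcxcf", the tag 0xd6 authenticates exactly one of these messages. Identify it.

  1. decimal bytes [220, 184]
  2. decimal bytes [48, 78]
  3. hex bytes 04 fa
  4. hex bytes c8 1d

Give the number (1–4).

1

Key "a2pcxcf" = 61 32 70 63 78 63 66 is 7 bytes > B = 4, so hash it first: H(key) = a7, then zero-pad to 4 bytes: K' = a7 00 00 00.
K' ⊕ ipad = 91 36 36 36; K' ⊕ opad = fb 5c 5c 5c.
m1: inner = H(91 36 36 36 dc b8) = c7; tag = H(fb 5c 5c 5c c7) = d6 ← matches
m2: inner = H(91 36 36 36 30 4e) = b1; tag = H(fb 5c 5c 5c b1) = c0
m3: inner = H(91 36 36 36 04 fa) = 31; tag = H(fb 5c 5c 5c 31) = 40
m4: inner = H(91 36 36 36 c8 1d) = 18; tag = H(fb 5c 5c 5c 18) = 27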